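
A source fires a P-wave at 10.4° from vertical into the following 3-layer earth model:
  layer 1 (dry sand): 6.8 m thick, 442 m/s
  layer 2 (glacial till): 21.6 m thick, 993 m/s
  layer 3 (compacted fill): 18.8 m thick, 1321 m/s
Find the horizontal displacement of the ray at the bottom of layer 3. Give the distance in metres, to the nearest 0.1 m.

22.9 m

p = sin θ₁/V₁ = sin 10.4°/442 = 4.0841e-04 s/m is conserved through the stack.
Layer 1: θ = 10.40°; offset = 6.8·tan 10.40° = 1.248 m.
Layer 2: sin θ = p·993 = 0.4056 → θ = 23.93°; offset = 21.6·tan 23.93° = 9.584 m.
Layer 3: sin θ = p·1321 = 0.5395 → θ = 32.65°; offset = 18.8·tan 32.65° = 12.047 m.
Σ offsets = 22.878 m.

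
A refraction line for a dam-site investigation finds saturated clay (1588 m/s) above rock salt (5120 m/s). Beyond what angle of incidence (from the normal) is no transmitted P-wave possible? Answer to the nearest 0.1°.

At critical incidence the refracted ray runs along the interface (θ₂ = 90°), so sin θ_c = V₁/V₂.
θ_c = arcsin(1588/5120) = arcsin 0.3102 = 18.07°.

18.1°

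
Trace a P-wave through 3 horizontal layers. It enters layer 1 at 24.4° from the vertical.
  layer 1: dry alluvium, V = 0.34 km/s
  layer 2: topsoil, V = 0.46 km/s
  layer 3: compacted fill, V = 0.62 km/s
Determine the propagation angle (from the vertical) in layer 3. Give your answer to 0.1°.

48.9°

Ray parameter p = sin 24.4° / 0.34 = 1.2150e+00 s/km.
sin θ_3 = p·V_3 = 1.2150e+00 × 0.62 = 0.7533.
θ_3 = 48.88° from the vertical.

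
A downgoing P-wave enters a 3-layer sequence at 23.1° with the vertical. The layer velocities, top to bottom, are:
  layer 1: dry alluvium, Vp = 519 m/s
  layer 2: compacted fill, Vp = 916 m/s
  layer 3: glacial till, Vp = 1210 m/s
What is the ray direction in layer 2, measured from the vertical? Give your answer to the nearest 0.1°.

43.8°

Snell's law across each interface conserves sin θ / V, so sin θ_2 = V_2·sin θ₁/V₁.
sin θ_2 = 916 × sin 23.1° / 519 = 0.6924.
θ_2 = 43.82° from the vertical.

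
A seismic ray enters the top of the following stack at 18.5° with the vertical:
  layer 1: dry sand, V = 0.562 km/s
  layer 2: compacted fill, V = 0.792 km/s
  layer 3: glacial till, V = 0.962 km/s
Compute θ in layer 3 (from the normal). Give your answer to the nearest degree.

Snell's law across each interface conserves sin θ / V, so sin θ_3 = V_3·sin θ₁/V₁.
sin θ_3 = 0.962 × sin 18.5° / 0.562 = 0.5431.
θ_3 = 32.90° from the vertical.

33°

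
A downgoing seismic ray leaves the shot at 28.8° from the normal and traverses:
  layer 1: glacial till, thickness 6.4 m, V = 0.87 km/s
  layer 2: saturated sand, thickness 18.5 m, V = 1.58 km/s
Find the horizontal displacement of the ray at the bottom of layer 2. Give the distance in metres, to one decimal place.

36.9 m

Apply Snell's law at each interface; in layer i the horizontal offset is hᵢ·tan θᵢ.
Layer 1: θ = 28.80°; offset = 6.4·tan 28.80° = 3.518 m.
Layer 2: sin θ = 1.58·sin 28.8°/0.87 = 0.8749, θ = 61.03°; offset = 18.5·tan 61.03° = 33.422 m.
Total horizontal offset = 36.940 m.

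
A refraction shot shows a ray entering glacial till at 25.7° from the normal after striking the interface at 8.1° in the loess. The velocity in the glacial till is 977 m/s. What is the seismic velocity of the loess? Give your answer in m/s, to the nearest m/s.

317 m/s

Snell's law: sin 8.1°/V₁ = sin 25.7°/V₂.
V₁ = V₂·sin 8.1°/sin 25.7° = 977 × 0.3249 = 317.44 m/s.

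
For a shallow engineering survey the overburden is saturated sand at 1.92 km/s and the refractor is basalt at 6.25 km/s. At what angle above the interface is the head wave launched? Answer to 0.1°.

Critical incidence: sin θ_c = V₁/V₂ = 1.92/6.25 = 0.3072.
θ_c = arcsin 0.3072 = 17.89°.
Measured from the interface: 90° − 17.89° = 72.11°.

72.1°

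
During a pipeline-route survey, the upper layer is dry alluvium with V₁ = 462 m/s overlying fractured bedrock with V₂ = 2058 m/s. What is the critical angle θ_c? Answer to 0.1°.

At critical incidence the refracted ray runs along the interface (θ₂ = 90°), so sin θ_c = V₁/V₂.
θ_c = arcsin(462/2058) = arcsin 0.2245 = 12.97°.

13.0°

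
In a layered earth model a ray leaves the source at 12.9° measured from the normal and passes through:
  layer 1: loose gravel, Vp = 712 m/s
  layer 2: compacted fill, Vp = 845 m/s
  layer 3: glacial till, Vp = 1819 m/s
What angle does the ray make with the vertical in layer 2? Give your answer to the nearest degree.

Ray parameter p = sin 12.9° / 712 = 3.1355e-04 s/m.
sin θ_2 = p·V_2 = 3.1355e-04 × 845 = 0.2650.
θ_2 = arcsin 0.2650 = 15.36°.

15°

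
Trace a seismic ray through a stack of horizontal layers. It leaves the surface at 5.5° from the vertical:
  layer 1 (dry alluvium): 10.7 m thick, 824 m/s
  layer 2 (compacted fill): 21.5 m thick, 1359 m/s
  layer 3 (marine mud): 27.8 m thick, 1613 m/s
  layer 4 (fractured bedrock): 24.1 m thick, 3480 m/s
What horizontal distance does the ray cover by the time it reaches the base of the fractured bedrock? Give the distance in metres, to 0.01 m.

20.45 m

Apply Snell's law at each interface; in layer i the horizontal offset is hᵢ·tan θᵢ.
Layer 1: θ = 5.50°; offset = 10.7·tan 5.50° = 1.0303 m.
Layer 2: sin θ = 1359·sin 5.5°/824 = 0.1581, θ = 9.10°; offset = 21.5·tan 9.10° = 3.4419 m.
Layer 3: sin θ = 1613·sin 5.5°/824 = 0.1876, θ = 10.81°; offset = 27.8·tan 10.81° = 5.3101 m.
Layer 4: sin θ = 3480·sin 5.5°/824 = 0.4048, θ = 23.88°; offset = 24.1·tan 23.88° = 10.6684 m.
Total horizontal offset = 20.4508 m.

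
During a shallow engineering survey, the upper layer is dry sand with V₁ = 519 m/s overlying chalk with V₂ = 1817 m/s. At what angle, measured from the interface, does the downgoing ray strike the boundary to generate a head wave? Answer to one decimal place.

Critical incidence: sin θ_c = V₁/V₂ = 519/1817 = 0.2856.
θ_c = arcsin 0.2856 = 16.60°.
Measured from the interface: 90° − 16.60° = 73.40°.

73.4°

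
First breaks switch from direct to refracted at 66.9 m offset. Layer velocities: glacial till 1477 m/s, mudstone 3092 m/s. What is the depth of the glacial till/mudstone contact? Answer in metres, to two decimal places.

19.89 m

x_cross = 2h·√((V₂+V₁)/(V₂−V₁)) → h = x_cross / (2·√((V₂+V₁)/(V₂−V₁))).
√((V₂+V₁)/(V₂−V₁)) = √((3092+1477)/(3092−1477)) = 1.6820.
h = 66.9 / (2·1.6820) = 19.89 m.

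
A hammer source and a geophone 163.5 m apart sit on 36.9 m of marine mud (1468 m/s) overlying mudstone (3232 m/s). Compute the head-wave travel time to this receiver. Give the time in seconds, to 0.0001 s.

0.0954 s

θ_c = arcsin(V₁/V₂) = arcsin(1468/3232) = 27.01°, cos θ_c = 0.8909.
Intercept time tᵢ = 2h cos θ_c / V₁ = 2·36.9·0.8909/1468 = 0.04479 s.
t = x/V₂ + tᵢ = 163.5/3232 + 0.04479 = 0.09538 s.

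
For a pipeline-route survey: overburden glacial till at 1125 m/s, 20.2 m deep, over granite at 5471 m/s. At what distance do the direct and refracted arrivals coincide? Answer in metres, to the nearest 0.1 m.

θ_c = arcsin(1125/5471) = 11.87°, so cos θ_c = 0.9786 and tᵢ = 2h cos θ_c/V₁ = 0.0351 s.
At crossover x/V₁ = x/V₂ + tᵢ ⇒ x = tᵢ/(1/V₁ − 1/V₂) = 0.03514/(8.8889e-04 − 1.8278e-04) = 49.77 m.

49.8 m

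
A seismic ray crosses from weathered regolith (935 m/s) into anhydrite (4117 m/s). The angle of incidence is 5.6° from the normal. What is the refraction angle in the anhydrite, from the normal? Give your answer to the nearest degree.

25°

sin θ₁/V₁ = sin θ₂/V₂ ⇒ sin θ₂ = 4117·sin 5.6°/935 = 4117·0.0976/935 = 0.4297.
θ₂ = arcsin 0.4297 = 25.45° from the normal.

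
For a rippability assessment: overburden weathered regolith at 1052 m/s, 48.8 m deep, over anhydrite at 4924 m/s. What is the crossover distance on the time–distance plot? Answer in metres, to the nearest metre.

x_cross = 2h·√((V₂+V₁)/(V₂−V₁)).
(V₂+V₁)/(V₂−V₁) = (4924+1052)/(4924−1052) = 1.5434; √ = 1.2423.
x_cross = 2·48.8·1.2423 = 121.25 m.

121 m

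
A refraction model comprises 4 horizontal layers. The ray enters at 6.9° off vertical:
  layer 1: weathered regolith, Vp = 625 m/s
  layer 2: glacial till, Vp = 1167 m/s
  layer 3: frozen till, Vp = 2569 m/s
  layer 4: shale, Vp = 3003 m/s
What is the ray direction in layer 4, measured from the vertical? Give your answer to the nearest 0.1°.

35.3°

Snell's law across each interface conserves sin θ / V, so sin θ_4 = V_4·sin θ₁/V₁.
sin θ_4 = 3003 × sin 6.9° / 625 = 0.5772.
θ_4 = 35.26° from the vertical.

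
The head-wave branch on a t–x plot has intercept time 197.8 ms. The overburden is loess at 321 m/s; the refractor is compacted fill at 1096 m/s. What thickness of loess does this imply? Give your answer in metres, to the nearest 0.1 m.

h = tᵢ·V₁·V₂ / (2·√(V₂²−V₁²)).
√(V₂²−V₁²) = √(1096² − 321²) = 1047.9 m/s.
h = 0.1978 s × 321 × 1096 / (2 × 1047.9) = 33.20 m.

33.2 m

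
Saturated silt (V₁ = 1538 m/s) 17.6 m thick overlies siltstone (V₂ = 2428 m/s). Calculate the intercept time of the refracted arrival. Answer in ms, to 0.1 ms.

θ_c = arcsin(V₁/V₂) = arcsin(1538/2428) = 39.30°; cos θ_c = 0.7738.
tᵢ = 2h·cos θ_c / V₁ = 2·17.6·0.7738 / 1538 = 0.01771 s.

17.7 ms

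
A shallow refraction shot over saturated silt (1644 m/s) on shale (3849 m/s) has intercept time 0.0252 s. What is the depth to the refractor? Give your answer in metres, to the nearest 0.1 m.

θ_c = arcsin(1644/3849) = 25.29°; cos θ_c = 0.9042.
tᵢ = 2h cos θ_c/V₁ ⇒ h = tᵢ·V₁/(2 cos θ_c) = 0.0252·1644/(2·0.9042) = 22.91 m.

22.9 m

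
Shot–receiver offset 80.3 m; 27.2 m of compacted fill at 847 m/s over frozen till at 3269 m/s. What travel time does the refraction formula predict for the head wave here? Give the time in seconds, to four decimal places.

0.0866 s

θ_c = arcsin(V₁/V₂) = arcsin(847/3269) = 15.02°, cos θ_c = 0.9659.
Intercept time tᵢ = 2h cos θ_c / V₁ = 2·27.2·0.9659/847 = 0.06203 s.
t = x/V₂ + tᵢ = 80.3/3269 + 0.06203 = 0.08660 s.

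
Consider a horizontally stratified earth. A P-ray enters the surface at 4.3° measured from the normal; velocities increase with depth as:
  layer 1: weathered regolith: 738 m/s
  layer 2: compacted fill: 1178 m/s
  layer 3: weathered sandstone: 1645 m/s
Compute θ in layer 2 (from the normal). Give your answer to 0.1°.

6.9°

Snell's law across each interface conserves sin θ / V, so sin θ_2 = V_2·sin θ₁/V₁.
sin θ_2 = 1178 × sin 4.3° / 738 = 0.1197.
θ_2 = arcsin 0.1197 = 6.87°.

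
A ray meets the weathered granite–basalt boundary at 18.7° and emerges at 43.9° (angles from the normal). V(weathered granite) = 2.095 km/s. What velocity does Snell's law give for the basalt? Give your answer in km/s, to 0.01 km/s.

4.53 km/s

Snell's law: sin 18.7°/V₁ = sin 43.9°/V₂.
V₂ = V₁·sin 43.9°/sin 18.7° = 2.095 × 2.1627 = 4.53 km/s.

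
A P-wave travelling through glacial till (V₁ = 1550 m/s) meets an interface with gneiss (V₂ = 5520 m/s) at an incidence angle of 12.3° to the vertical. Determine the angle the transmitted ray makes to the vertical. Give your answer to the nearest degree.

49°

Snell's law: sin θ₂ = (V₂/V₁)·sin θ₁ = (5520/1550)·sin 12.3° = 0.7587.
θ₂ = arcsin 0.7587 = 49.35° from the normal.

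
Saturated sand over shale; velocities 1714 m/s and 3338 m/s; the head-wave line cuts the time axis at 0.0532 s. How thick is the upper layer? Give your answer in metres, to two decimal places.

53.13 m

θ_c = arcsin(1714/3338) = 30.90°; cos θ_c = 0.8581.
tᵢ = 2h cos θ_c/V₁ ⇒ h = tᵢ·V₁/(2 cos θ_c) = 0.0532·1714/(2·0.8581) = 53.13 m.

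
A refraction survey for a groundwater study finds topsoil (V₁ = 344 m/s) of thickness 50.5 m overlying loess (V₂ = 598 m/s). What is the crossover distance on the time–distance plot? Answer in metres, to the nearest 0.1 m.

194.5 m

θ_c = arcsin(344/598) = 35.12°, so cos θ_c = 0.8180 and tᵢ = 2h cos θ_c/V₁ = 0.2402 s.
At crossover x/V₁ = x/V₂ + tᵢ ⇒ x = tᵢ/(1/V₁ − 1/V₂) = 0.24016/(2.9070e-03 − 1.6722e-03) = 194.50 m.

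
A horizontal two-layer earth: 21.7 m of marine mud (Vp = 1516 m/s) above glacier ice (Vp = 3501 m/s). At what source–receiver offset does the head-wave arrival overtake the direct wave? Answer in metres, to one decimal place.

69.0 m

θ_c = arcsin(1516/3501) = 25.66°, so cos θ_c = 0.9014 and tᵢ = 2h cos θ_c/V₁ = 0.0258 s.
At crossover x/V₁ = x/V₂ + tᵢ ⇒ x = tᵢ/(1/V₁ − 1/V₂) = 0.02580/(6.5963e-04 − 2.8563e-04) = 69.00 m.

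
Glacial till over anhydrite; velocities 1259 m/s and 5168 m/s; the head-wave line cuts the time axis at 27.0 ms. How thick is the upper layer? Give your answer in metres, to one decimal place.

h = tᵢ·V₁·V₂ / (2·√(V₂²−V₁²)).
√(V₂²−V₁²) = √(5168² − 1259²) = 5012.3 m/s.
h = 0.027 s × 1259 × 5168 / (2 × 5012.3) = 17.52 m.

17.5 m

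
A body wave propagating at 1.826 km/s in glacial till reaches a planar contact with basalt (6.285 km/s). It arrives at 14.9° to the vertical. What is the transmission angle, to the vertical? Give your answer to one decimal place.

Snell's law: sin θ₂ = (V₂/V₁)·sin θ₁ = (6.285/1.826)·sin 14.9° = 0.8850.
θ₂ = sin⁻¹(0.8850) = 62.26° (from vertical).

62.3°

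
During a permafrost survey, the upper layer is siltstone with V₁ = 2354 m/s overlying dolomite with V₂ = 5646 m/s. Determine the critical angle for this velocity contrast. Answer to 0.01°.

Critical incidence: sin θ_c = V₁/V₂ = 2354/5646 = 0.4169.
θ_c = arcsin 0.4169 = 24.64°.

24.64°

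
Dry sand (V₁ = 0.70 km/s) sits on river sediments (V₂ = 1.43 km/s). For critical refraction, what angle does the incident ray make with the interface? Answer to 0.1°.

60.7°

Critical incidence: sin θ_c = V₁/V₂ = 0.70/1.43 = 0.4895.
θ_c = arcsin 0.4895 = 29.31°.
Measured from the interface: 90° − 29.31° = 60.69°.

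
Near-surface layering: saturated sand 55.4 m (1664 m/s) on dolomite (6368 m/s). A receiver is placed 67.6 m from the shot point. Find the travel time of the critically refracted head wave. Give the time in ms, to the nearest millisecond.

75 ms

t = x/V₂ + 2h·√(V₂²−V₁²)/(V₁V₂).
√(V₂²−V₁²) = √(6368²−1664²) = 6146.7 m/s; delay term = 2·55.4·6146.7/(1664·6368) = 0.06427 s.
t = 67.6/6368 + 0.06427 = 0.07489 s.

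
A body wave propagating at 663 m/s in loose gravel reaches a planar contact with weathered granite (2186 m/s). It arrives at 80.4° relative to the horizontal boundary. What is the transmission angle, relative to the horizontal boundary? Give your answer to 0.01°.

Convert to the normal: θ₁ = 90° − 80.4° = 9.6°.
sin θ₁/V₁ = sin θ₂/V₂ ⇒ sin θ₂ = 2186·sin 9.6°/663 = 2186·0.1668/663 = 0.5499.
θ₂ = arcsin 0.5499 = 33.36° from the normal.
From the interface: 90° − 33.36° = 56.64°.

56.64°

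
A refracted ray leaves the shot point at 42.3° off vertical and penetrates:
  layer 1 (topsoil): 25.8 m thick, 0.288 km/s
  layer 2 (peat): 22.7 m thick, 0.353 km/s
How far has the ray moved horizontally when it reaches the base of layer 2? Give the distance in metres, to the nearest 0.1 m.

Apply Snell's law at each interface; in layer i the horizontal offset is hᵢ·tan θᵢ.
Layer 1: θ = 42.30°; offset = 25.8·tan 42.30° = 23.476 m.
Layer 2: sin θ = 0.353·sin 42.3°/0.288 = 0.8249, θ = 55.58°; offset = 22.7·tan 55.58° = 33.127 m.
Σ offsets = 56.603 m.

56.6 m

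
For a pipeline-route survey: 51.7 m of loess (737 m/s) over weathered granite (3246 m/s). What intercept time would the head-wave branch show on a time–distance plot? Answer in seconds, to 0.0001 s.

0.1366 s

tᵢ = 2h·√(V₂²−V₁²)/(V₁V₂).
√(V₂²−V₁²) = √(3246²−737²) = 3161.2 m/s.
tᵢ = 2·51.7·3161.2/(737·3246) = 0.13663 s.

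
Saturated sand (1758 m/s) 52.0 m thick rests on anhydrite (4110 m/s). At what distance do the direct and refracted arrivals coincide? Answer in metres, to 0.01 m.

x_cross = 2h·√((V₂+V₁)/(V₂−V₁)).
(V₂+V₁)/(V₂−V₁) = (4110+1758)/(4110−1758) = 2.4949; √ = 1.5795.
x_cross = 2·52.0·1.5795 = 164.27 m.

164.27 m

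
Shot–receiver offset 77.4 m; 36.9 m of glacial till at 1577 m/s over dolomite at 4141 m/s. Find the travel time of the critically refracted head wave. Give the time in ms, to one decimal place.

θ_c = arcsin(V₁/V₂) = arcsin(1577/4141) = 22.38°, cos θ_c = 0.9246.
Intercept time tᵢ = 2h cos θ_c / V₁ = 2·36.9·0.9246/1577 = 0.04327 s.
t = x/V₂ + tᵢ = 77.4/4141 + 0.04327 = 0.06196 s.

62.0 ms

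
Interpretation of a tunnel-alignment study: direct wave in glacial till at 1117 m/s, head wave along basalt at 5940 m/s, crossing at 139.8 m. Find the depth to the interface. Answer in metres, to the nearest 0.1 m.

57.8 m

x_cross = 2h·√((V₂+V₁)/(V₂−V₁)) → h = x_cross / (2·√((V₂+V₁)/(V₂−V₁))).
√((V₂+V₁)/(V₂−V₁)) = √((5940+1117)/(5940−1117)) = 1.2096.
h = 139.8 / (2·1.2096) = 57.79 m.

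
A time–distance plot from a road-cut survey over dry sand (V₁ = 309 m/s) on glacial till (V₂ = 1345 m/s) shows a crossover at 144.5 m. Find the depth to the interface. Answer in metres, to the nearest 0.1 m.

h = (x_cross/2)·√((V₂−V₁)/(V₂+V₁)).
(V₂−V₁)/(V₂+V₁) = (1345−309)/(1345+309) = 0.6264; √ = 0.7914.
h = (144.5/2)·0.7914 = 57.18 m.

57.2 m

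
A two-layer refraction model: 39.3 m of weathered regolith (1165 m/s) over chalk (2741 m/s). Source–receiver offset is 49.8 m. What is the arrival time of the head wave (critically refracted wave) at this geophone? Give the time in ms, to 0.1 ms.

79.2 ms

θ_c = arcsin(V₁/V₂) = arcsin(1165/2741) = 25.15°, cos θ_c = 0.9052.
Intercept time tᵢ = 2h cos θ_c / V₁ = 2·39.3·0.9052/1165 = 0.06107 s.
t = x/V₂ + tᵢ = 49.8/2741 + 0.06107 = 0.07924 s.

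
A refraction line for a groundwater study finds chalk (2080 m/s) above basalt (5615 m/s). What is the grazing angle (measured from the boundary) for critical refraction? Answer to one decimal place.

68.3°

At critical incidence the refracted ray runs along the interface (θ₂ = 90°), so sin θ_c = V₁/V₂.
θ_c = arcsin(2080/5615) = arcsin 0.3704 = 21.74°.
Measured from the interface: 90° − 21.74° = 68.26°.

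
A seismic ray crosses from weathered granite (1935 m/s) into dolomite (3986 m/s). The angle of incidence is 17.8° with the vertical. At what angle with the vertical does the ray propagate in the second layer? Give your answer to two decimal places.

39.03°

Snell's law: sin θ₂ = (V₂/V₁)·sin θ₁ = (3986/1935)·sin 17.8° = 0.6297.
θ₂ = arcsin 0.6297 = 39.03° from the normal.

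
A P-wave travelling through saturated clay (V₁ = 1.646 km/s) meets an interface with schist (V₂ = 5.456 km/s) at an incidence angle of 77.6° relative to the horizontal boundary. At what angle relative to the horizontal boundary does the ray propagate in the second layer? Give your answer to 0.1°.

Convert to the normal: θ₁ = 90° − 77.6° = 12.4°.
sin θ₁/V₁ = sin θ₂/V₂ ⇒ sin θ₂ = 5.456·sin 12.4°/1.646 = 5.456·0.2147/1.646 = 0.7118.
θ₂ = sin⁻¹(0.7118) = 45.38° (from vertical).
From the interface: 90° − 45.38° = 44.62°.

44.6°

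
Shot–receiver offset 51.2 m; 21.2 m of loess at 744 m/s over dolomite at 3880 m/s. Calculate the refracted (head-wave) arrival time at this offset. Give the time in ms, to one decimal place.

θ_c = arcsin(V₁/V₂) = arcsin(744/3880) = 11.06°, cos θ_c = 0.9814.
Intercept time tᵢ = 2h cos θ_c / V₁ = 2·21.2·0.9814/744 = 0.05593 s.
t = x/V₂ + tᵢ = 51.2/3880 + 0.05593 = 0.06913 s.

69.1 ms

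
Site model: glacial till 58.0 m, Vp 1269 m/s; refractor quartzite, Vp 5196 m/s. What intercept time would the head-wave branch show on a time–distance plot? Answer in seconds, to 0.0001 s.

θ_c = arcsin(V₁/V₂) = arcsin(1269/5196) = 14.14°; cos θ_c = 0.9697.
tᵢ = 2h·cos θ_c / V₁ = 2·58.0·0.9697 / 1269 = 0.08864 s.

0.0886 s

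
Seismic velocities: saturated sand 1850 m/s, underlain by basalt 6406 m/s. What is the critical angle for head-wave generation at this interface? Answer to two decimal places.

16.79°

At critical incidence the refracted ray runs along the interface (θ₂ = 90°), so sin θ_c = V₁/V₂.
θ_c = arcsin(1850/6406) = arcsin 0.2888 = 16.79°.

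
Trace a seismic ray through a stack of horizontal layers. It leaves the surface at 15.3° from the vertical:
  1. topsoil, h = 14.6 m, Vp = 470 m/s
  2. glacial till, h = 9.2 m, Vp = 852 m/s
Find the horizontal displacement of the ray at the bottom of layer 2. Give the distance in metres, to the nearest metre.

9 m

p = sin θ₁/V₁ = sin 15.3°/470 = 5.6143e-04 s/m is conserved through the stack.
Layer 1: θ = 15.30°; offset = 14.6·tan 15.30° = 3.994 m.
Layer 2: sin θ = p·852 = 0.4783 → θ = 28.58°; offset = 9.2·tan 28.58° = 5.011 m.
Total horizontal offset = 9.005 m.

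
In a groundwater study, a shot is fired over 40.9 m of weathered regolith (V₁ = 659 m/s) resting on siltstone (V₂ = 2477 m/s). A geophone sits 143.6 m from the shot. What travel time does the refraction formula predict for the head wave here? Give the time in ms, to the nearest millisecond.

178 ms

θ_c = arcsin(V₁/V₂) = arcsin(659/2477) = 15.43°, cos θ_c = 0.9640.
Intercept time tᵢ = 2h cos θ_c / V₁ = 2·40.9·0.9640/659 = 0.11965 s.
t = x/V₂ + tᵢ = 143.6/2477 + 0.11965 = 0.17763 s.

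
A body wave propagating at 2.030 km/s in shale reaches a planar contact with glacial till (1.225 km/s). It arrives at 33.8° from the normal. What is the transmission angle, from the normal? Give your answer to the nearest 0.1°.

Snell's law: sin θ₂ = (V₂/V₁)·sin θ₁ = (1.225/2.030)·sin 33.8° = 0.3357.
θ₂ = arcsin 0.3357 = 19.61° from the normal.

19.6°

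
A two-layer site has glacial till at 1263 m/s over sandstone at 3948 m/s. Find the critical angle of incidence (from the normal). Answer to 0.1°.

At critical incidence the refracted ray runs along the interface (θ₂ = 90°), so sin θ_c = V₁/V₂.
θ_c = arcsin(1263/3948) = arcsin 0.3199 = 18.66°.

18.7°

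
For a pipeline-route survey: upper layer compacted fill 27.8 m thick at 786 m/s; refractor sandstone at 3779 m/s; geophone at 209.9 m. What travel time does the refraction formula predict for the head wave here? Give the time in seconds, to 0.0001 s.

θ_c = arcsin(V₁/V₂) = arcsin(786/3779) = 12.00°, cos θ_c = 0.9781.
Intercept time tᵢ = 2h cos θ_c / V₁ = 2·27.8·0.9781/786 = 0.06919 s.
t = x/V₂ + tᵢ = 209.9/3779 + 0.06919 = 0.12473 s.

0.1247 s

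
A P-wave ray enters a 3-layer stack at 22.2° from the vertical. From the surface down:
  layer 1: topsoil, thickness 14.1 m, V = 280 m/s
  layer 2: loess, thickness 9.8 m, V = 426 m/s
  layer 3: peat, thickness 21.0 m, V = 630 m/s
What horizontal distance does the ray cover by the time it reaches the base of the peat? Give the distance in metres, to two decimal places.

46.54 m

Apply Snell's law at each interface; in layer i the horizontal offset is hᵢ·tan θᵢ.
Layer 1: θ = 22.20°; offset = 14.1·tan 22.20° = 5.7541 m.
Layer 2: sin θ = 426·sin 22.2°/280 = 0.5749, θ = 35.09°; offset = 9.8·tan 35.09° = 6.8849 m.
Layer 3: sin θ = 630·sin 22.2°/280 = 0.8501, θ = 58.23°; offset = 21.0·tan 58.23° = 33.9053 m.
Σ offsets = 46.5443 m.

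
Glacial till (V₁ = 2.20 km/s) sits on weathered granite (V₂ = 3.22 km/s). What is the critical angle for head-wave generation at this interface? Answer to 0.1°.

Critical incidence: sin θ_c = V₁/V₂ = 2.20/3.22 = 0.6832.
θ_c = arcsin 0.6832 = 43.10°.

43.1°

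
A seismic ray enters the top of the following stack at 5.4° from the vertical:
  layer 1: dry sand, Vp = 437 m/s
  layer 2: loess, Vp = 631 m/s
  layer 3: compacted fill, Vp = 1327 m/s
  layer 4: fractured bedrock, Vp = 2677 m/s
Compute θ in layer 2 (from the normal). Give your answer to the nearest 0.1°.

7.8°

Ray parameter p = sin 5.4° / 437 = 2.1535e-04 s/m.
sin θ_2 = p·V_2 = 2.1535e-04 × 631 = 0.1359.
θ_2 = 7.81° from the vertical.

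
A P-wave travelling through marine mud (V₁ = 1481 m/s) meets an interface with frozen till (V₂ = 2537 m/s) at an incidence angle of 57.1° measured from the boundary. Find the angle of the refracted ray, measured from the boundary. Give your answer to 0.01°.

Convert to the normal: θ₁ = 90° − 57.1° = 32.9°.
Snell's law: sin θ₂ = (V₂/V₁)·sin θ₁ = (2537/1481)·sin 32.9° = 0.9305.
θ₂ = sin⁻¹(0.9305) = 68.51° (from vertical).
From the interface: 90° − 68.51° = 21.49°.

21.49°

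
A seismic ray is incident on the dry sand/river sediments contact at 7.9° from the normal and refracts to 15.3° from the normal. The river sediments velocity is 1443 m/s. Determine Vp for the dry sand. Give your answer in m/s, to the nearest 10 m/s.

750 m/s

sin 7.9° = 0.1374; sin 15.3° = 0.2639.
V₁ = V₂·(sin θ₁/sin θ₂) = 1443·(0.1374/0.2639) = 751.62 m/s.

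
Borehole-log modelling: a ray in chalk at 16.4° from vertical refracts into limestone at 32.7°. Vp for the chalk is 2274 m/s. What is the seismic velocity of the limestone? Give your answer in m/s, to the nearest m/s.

sin 16.4° = 0.2823; sin 32.7° = 0.5402.
V₂ = V₁·(sin θ₂/sin θ₁) = 2274·(0.5402/0.2823) = 4351.14 m/s.

4351 m/s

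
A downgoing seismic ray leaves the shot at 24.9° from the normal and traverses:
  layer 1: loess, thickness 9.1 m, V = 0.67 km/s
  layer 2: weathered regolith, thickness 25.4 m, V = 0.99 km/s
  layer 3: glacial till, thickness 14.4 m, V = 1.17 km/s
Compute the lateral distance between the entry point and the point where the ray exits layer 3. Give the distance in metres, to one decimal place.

40.0 m

p = sin θ₁/V₁ = sin 24.9°/0.67 = 6.2841e-01 s/km is conserved through the stack.
Layer 1: θ = 24.90°; offset = 9.1·tan 24.90° = 4.224 m.
Layer 2: sin θ = p·0.99 = 0.6221 → θ = 38.47°; offset = 25.4·tan 38.47° = 20.184 m.
Layer 3: sin θ = p·1.17 = 0.7352 → θ = 47.33°; offset = 14.4·tan 47.33° = 15.620 m.
Σ offsets = 40.028 m.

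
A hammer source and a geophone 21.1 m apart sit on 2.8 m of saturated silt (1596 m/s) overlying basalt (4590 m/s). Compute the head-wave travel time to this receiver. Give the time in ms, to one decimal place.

7.9 ms

t = x/V₂ + 2h·√(V₂²−V₁²)/(V₁V₂).
√(V₂²−V₁²) = √(4590²−1596²) = 4303.6 m/s; delay term = 2·2.8·4303.6/(1596·4590) = 0.00329 s.
t = 21.1/4590 + 0.00329 = 0.00789 s.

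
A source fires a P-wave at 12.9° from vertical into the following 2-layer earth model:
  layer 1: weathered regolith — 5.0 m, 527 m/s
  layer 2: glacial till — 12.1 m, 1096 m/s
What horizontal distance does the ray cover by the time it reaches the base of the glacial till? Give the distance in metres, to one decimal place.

7.5 m

p = sin θ₁/V₁ = sin 12.9°/527 = 4.2362e-04 s/m is conserved through the stack.
Layer 1: θ = 12.90°; offset = 5.0·tan 12.90° = 1.145 m.
Layer 2: sin θ = p·1096 = 0.4643 → θ = 27.66°; offset = 12.1·tan 27.66° = 6.343 m.
Summing the layer offsets gives 7.488 m.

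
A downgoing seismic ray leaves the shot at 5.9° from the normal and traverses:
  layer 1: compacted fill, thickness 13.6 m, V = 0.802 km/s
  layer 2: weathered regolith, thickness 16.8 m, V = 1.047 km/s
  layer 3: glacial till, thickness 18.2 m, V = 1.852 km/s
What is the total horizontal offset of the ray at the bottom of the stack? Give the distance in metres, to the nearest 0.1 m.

8.1 m

p = sin θ₁/V₁ = sin 5.9°/0.802 = 1.2817e-01 s/km is conserved through the stack.
Layer 1: θ = 5.90°; offset = 13.6·tan 5.90° = 1.405 m.
Layer 2: sin θ = p·1.047 = 0.1342 → θ = 7.71°; offset = 16.8·tan 7.71° = 2.275 m.
Layer 3: sin θ = p·1.852 = 0.2374 → θ = 13.73°; offset = 18.2·tan 13.73° = 4.447 m.
Total horizontal offset = 8.128 m.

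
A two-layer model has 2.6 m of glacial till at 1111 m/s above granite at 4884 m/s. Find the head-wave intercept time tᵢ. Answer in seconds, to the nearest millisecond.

θ_c = arcsin(V₁/V₂) = arcsin(1111/4884) = 13.15°; cos θ_c = 0.9738.
tᵢ = 2h·cos θ_c / V₁ = 2·2.6·0.9738 / 1111 = 0.00456 s.

0.005 s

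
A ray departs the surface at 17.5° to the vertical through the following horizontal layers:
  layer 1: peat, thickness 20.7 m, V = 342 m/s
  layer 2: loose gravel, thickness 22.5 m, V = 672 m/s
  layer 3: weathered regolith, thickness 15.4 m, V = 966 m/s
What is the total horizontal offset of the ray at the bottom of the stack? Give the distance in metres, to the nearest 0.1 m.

47.8 m

Ray parameter p = sin 17.5° / 342 m/s = 8.7926e-04 s/m.
Layer 1: θ = 17.50°; offset = 20.7·tan 17.50° = 6.527 m.
Layer 2: sin θ = p·672 = 0.5909 → θ = 36.22°; offset = 22.5·tan 36.22° = 16.478 m.
Layer 3: sin θ = p·966 = 0.8494 → θ = 58.14°; offset = 15.4·tan 58.14° = 24.782 m.
Total horizontal offset = 47.787 m.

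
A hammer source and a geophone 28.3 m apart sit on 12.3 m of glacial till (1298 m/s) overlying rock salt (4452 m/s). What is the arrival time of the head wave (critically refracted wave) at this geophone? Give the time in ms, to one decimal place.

24.5 ms

t = x/V₂ + 2h·√(V₂²−V₁²)/(V₁V₂).
√(V₂²−V₁²) = √(4452²−1298²) = 4258.6 m/s; delay term = 2·12.3·4258.6/(1298·4452) = 0.01813 s.
t = 28.3/4452 + 0.01813 = 0.02449 s.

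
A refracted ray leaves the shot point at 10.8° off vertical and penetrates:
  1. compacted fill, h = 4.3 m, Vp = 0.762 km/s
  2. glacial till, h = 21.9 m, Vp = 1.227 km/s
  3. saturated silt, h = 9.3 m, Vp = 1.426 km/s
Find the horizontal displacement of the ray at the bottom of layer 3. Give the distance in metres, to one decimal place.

Apply Snell's law at each interface; in layer i the horizontal offset is hᵢ·tan θᵢ.
Layer 1: θ = 10.80°; offset = 4.3·tan 10.80° = 0.820 m.
Layer 2: sin θ = 1.227·sin 10.8°/0.762 = 0.3017, θ = 17.56°; offset = 21.9·tan 17.56° = 6.931 m.
Layer 3: sin θ = 1.426·sin 10.8°/0.762 = 0.3507, θ = 20.53°; offset = 9.3·tan 20.53° = 3.482 m.
Σ offsets = 11.233 m.

11.2 m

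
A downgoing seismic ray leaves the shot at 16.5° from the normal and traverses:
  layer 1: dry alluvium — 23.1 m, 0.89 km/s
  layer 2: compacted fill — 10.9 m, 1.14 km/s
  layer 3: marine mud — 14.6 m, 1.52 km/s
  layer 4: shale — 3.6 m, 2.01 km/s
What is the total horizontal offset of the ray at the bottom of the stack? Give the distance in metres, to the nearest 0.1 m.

22.2 m

Apply Snell's law at each interface; in layer i the horizontal offset is hᵢ·tan θᵢ.
Layer 1: θ = 16.50°; offset = 23.1·tan 16.50° = 6.843 m.
Layer 2: sin θ = 1.14·sin 16.5°/0.89 = 0.3638, θ = 21.33°; offset = 10.9·tan 21.33° = 4.257 m.
Layer 3: sin θ = 1.52·sin 16.5°/0.89 = 0.4851, θ = 29.02°; offset = 14.6·tan 29.02° = 8.098 m.
Layer 4: sin θ = 2.01·sin 16.5°/0.89 = 0.6414, θ = 39.90°; offset = 3.6·tan 39.90° = 3.010 m.
Summing the layer offsets gives 22.208 m.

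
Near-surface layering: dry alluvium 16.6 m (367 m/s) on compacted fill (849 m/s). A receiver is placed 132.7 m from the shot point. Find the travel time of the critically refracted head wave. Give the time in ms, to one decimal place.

t = x/V₂ + 2h·√(V₂²−V₁²)/(V₁V₂).
√(V₂²−V₁²) = √(849²−367²) = 765.6 m/s; delay term = 2·16.6·765.6/(367·849) = 0.08157 s.
t = 132.7/849 + 0.08157 = 0.23788 s.

237.9 ms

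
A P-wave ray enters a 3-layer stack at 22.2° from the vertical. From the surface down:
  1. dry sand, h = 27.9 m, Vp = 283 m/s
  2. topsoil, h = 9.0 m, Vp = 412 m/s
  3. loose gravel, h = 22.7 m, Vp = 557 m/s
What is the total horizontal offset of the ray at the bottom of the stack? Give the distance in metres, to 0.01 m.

Ray parameter p = sin 22.2° / 283 m/s = 1.3351e-03 s/m.
Layer 1: θ = 22.20°; offset = 27.9·tan 22.20° = 11.3858 m.
Layer 2: sin θ = p·412 = 0.5501 → θ = 33.37°; offset = 9.0·tan 33.37° = 5.9281 m.
Layer 3: sin θ = p·557 = 0.7437 → θ = 48.04°; offset = 22.7·tan 48.04° = 25.2504 m.
Summing the layer offsets gives 42.5643 m.

42.56 m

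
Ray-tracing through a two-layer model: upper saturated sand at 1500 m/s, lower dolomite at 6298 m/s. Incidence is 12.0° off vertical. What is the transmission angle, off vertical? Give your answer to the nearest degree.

Snell's law: sin θ₂ = (V₂/V₁)·sin θ₁ = (6298/1500)·sin 12.0° = 0.8730.
θ₂ = sin⁻¹(0.8730) = 60.80° (from vertical).

61°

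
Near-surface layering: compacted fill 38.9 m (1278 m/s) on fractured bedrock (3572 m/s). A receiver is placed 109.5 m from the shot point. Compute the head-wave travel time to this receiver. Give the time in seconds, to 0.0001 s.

0.0875 s

θ_c = arcsin(V₁/V₂) = arcsin(1278/3572) = 20.96°, cos θ_c = 0.9338.
Intercept time tᵢ = 2h cos θ_c / V₁ = 2·38.9·0.9338/1278 = 0.05685 s.
t = x/V₂ + tᵢ = 109.5/3572 + 0.05685 = 0.08750 s.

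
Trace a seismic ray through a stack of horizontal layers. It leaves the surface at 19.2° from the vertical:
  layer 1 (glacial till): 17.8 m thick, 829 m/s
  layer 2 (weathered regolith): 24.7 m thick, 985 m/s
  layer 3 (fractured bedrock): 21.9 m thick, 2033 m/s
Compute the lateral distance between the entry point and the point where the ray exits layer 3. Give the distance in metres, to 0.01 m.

p = sin θ₁/V₁ = sin 19.2°/829 = 3.9670e-04 s/m is conserved through the stack.
Layer 1: θ = 19.20°; offset = 17.8·tan 19.20° = 6.1986 m.
Layer 2: sin θ = p·985 = 0.3908 → θ = 23.00°; offset = 24.7·tan 23.00° = 10.4852 m.
Layer 3: sin θ = p·2033 = 0.8065 → θ = 53.76°; offset = 21.9·tan 53.76° = 29.8734 m.
Total horizontal offset = 46.5572 m.

46.56 m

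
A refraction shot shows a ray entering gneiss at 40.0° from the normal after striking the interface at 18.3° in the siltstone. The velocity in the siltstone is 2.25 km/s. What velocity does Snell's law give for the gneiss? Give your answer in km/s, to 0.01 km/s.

Snell's law: sin 18.3°/V₁ = sin 40.0°/V₂.
V₂ = V₁·sin 40.0°/sin 18.3° = 2.25 × 2.0471 = 4.61 km/s.

4.61 km/s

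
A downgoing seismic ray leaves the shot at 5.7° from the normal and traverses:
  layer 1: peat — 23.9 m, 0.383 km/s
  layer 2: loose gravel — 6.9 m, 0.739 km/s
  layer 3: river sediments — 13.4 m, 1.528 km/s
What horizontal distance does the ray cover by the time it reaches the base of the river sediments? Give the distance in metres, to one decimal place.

9.5 m

p = sin θ₁/V₁ = sin 5.7°/0.383 = 2.5932e-01 s/km is conserved through the stack.
Layer 1: θ = 5.70°; offset = 23.9·tan 5.70° = 2.386 m.
Layer 2: sin θ = p·0.739 = 0.1916 → θ = 11.05°; offset = 6.9·tan 11.05° = 1.347 m.
Layer 3: sin θ = p·1.528 = 0.3962 → θ = 23.34°; offset = 13.4·tan 23.34° = 5.783 m.
Summing the layer offsets gives 9.516 m.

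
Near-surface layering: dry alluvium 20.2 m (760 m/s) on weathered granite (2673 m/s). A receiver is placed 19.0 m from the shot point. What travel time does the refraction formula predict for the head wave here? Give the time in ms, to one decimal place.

θ_c = arcsin(V₁/V₂) = arcsin(760/2673) = 16.52°, cos θ_c = 0.9587.
Intercept time tᵢ = 2h cos θ_c / V₁ = 2·20.2·0.9587/760 = 0.05096 s.
t = x/V₂ + tᵢ = 19.0/2673 + 0.05096 = 0.05807 s.

58.1 ms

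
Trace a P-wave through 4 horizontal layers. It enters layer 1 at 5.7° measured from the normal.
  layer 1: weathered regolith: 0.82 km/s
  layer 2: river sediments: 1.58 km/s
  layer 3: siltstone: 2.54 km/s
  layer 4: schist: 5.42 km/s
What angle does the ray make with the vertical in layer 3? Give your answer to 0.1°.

Snell's law across each interface conserves sin θ / V, so sin θ_3 = V_3·sin θ₁/V₁.
sin θ_3 = 2.54 × sin 5.7° / 0.82 = 0.3076.
θ_3 = arcsin 0.3076 = 17.92°.

17.9°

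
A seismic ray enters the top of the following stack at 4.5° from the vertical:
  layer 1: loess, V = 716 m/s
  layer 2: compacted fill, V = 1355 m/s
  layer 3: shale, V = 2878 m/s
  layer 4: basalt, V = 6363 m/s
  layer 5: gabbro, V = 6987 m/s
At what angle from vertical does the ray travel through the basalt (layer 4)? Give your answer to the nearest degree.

44°

Snell's law across each interface conserves sin θ / V, so sin θ_4 = V_4·sin θ₁/V₁.
sin θ_4 = 6363 × sin 4.5° / 716 = 0.6973.
θ_4 = 44.21° from the vertical.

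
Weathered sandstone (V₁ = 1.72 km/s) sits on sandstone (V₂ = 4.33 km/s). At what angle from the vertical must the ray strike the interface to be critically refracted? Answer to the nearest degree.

Critical incidence: sin θ_c = V₁/V₂ = 1.72/4.33 = 0.3972.
θ_c = arcsin 0.3972 = 23.41°.

23°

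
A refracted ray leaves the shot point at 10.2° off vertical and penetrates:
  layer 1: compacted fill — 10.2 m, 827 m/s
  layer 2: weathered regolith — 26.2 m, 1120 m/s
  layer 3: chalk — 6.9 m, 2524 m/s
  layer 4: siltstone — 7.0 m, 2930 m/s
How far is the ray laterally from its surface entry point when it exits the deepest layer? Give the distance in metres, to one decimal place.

18.4 m

Apply Snell's law at each interface; in layer i the horizontal offset is hᵢ·tan θᵢ.
Layer 1: θ = 10.20°; offset = 10.2·tan 10.20° = 1.835 m.
Layer 2: sin θ = 1120·sin 10.2°/827 = 0.2398, θ = 13.88°; offset = 26.2·tan 13.88° = 6.472 m.
Layer 3: sin θ = 2524·sin 10.2°/827 = 0.5405, θ = 32.72°; offset = 6.9·tan 32.72° = 4.432 m.
Layer 4: sin θ = 2930·sin 10.2°/827 = 0.6274, θ = 38.86°; offset = 7.0·tan 38.86° = 5.640 m.
Σ offsets = 18.380 m.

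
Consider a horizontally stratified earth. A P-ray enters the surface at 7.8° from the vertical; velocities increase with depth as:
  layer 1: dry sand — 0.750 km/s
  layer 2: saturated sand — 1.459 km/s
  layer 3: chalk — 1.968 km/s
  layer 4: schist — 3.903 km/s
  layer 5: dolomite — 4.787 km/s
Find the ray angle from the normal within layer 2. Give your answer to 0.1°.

15.3°

Snell's law across each interface conserves sin θ / V, so sin θ_2 = V_2·sin θ₁/V₁.
sin θ_2 = 1.459 × sin 7.8° / 0.750 = 0.2640.
θ_2 = 15.31° from the vertical.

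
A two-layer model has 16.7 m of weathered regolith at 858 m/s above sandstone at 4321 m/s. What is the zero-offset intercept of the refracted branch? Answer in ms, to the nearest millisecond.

θ_c = arcsin(V₁/V₂) = arcsin(858/4321) = 11.45°; cos θ_c = 0.9801.
tᵢ = 2h·cos θ_c / V₁ = 2·16.7·0.9801 / 858 = 0.03815 s.

38 ms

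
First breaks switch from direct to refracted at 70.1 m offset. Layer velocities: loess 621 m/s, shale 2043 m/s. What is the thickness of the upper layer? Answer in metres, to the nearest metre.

h = (x_cross/2)·√((V₂−V₁)/(V₂+V₁)).
(V₂−V₁)/(V₂+V₁) = (2043−621)/(2043+621) = 0.5338; √ = 0.7306.
h = (70.1/2)·0.7306 = 25.61 m.

26 m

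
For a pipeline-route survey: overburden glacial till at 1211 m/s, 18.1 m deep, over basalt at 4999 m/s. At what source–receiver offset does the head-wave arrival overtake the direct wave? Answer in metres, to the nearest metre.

46 m

x_cross = 2h·√((V₂+V₁)/(V₂−V₁)).
(V₂+V₁)/(V₂−V₁) = (4999+1211)/(4999−1211) = 1.6394; √ = 1.2804.
x_cross = 2·18.1·1.2804 = 46.35 m.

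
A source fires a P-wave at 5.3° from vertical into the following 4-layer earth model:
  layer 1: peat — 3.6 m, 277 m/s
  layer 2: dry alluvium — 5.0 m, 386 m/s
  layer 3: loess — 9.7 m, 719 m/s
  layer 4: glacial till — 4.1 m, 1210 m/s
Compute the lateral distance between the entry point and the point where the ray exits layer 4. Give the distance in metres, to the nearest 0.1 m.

5.2 m

Ray parameter p = sin 5.3° / 277 m/s = 3.3347e-04 s/m.
Layer 1: θ = 5.30°; offset = 3.6·tan 5.30° = 0.334 m.
Layer 2: sin θ = p·386 = 0.1287 → θ = 7.40°; offset = 5.0·tan 7.40° = 0.649 m.
Layer 3: sin θ = p·719 = 0.2398 → θ = 13.87°; offset = 9.7·tan 13.87° = 2.396 m.
Layer 4: sin θ = p·1210 = 0.4035 → θ = 23.80°; offset = 4.1·tan 23.80° = 1.808 m.
Σ offsets = 5.187 m.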